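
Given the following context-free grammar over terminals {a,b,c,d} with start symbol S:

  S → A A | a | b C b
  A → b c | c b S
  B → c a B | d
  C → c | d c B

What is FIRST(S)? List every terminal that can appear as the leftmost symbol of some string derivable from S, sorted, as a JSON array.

FIRST iteration:
iter 1:
  A via A→b c: +{b}
  A via A→c b S: +{c}
  B via B→c a B: +{c}
  B via B→d: +{d}
  C via C→c: +{c}
  C via C→d c B: +{d}
  S via S→A A: +{b,c}
  S via S→a: +{a}
  FIRST[S]={a,b,c}  FIRST[A]={b,c}  FIRST[B]={c,d}  FIRST[C]={c,d}
iter 2: — fixpoint
  FIRST[S]={a,b,c}  FIRST[A]={b,c}  FIRST[B]={c,d}  FIRST[C]={c,d}

FIRST(S) = ["a", "b", "c"]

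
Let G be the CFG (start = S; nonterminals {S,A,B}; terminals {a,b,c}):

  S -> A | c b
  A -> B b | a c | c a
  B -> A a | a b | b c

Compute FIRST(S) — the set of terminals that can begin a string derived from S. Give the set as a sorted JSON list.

Compute FIRST by fixpoint:
iter 1:
  A via A→a c: +{a}
  A via A→c a: +{c}
  B via B→A a: +{a,c}
  B via B→b c: +{b}
  S via S→A: +{a,c}
  S: {a,c}  A: {a,c}  B: {a,b,c}
iter 2:
  A via A→B b: +{b}
  S via S→A: +{b}
  S: {a,b,c}  A: {a,b,c}  B: {a,b,c}
iter 3: (no change)
  S: {a,b,c}  A: {a,b,c}  B: {a,b,c}

FIRST(S) = ["a", "b", "c"]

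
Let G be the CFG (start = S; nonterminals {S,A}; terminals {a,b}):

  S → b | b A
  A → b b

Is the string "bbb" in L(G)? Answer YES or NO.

CNF form of G:
  S -> T0 A | b
  A -> T0 T0
  T0 -> b

CYK table (by increasing span):
  [0..0]={S,T0}  "b"  orig:{S}
  [1..1]={S,T0}  "b"  orig:{S}
  [2..2]={S,T0}  "b"  orig:{S}
  [0..1]={A}  "bb"
  [1..2]={A}  "bb"
  [0..2]={S}  "bbb"

S ∈ T[0,2] ⇒ YES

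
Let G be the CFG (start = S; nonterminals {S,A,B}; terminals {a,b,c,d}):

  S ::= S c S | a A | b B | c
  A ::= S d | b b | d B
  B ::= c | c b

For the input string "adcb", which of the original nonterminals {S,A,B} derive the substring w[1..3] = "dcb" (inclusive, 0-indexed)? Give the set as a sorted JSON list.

CNF form of G:
  S -> S X4 | T1 B | T3 A | c
  A -> S T0 | T0 B | T1 T1
  B -> T2 T1 | c
  T0 -> d
  T1 -> b
  T2 -> c
  T3 -> a
  X4 -> T2 S

CYK fill — only the sub-triangle for w[1..3]:
  T[1,1] 'd' = {T0}  orig:{}
  T[2,2] 'c' = {B,S,T2}  orig:{B,S}
  T[3,3] 'b' = {T1}  orig:{}
  T[1,2] 'dc' = {A}
  T[2,3] 'cb' = {B}
  T[1,3] 'dcb' = {A}

Original NTs in T[1,3] deriving "dcb": ["A"]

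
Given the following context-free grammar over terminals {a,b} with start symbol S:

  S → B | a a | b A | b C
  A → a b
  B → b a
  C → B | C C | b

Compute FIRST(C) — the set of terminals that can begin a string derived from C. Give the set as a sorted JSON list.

FIRST sets, iterate to fixpoint:
[1]
  A via A→a b: +{a}
  B via B→b a: +{b}
  C via C→B: +{b}
  S via S→B: +{b}
  S via S→a a: +{a}
  S: {a,b}  A: {a}  B: {b}  C: {b}
[2] (no change)
  S: {a,b}  A: {a}  B: {b}  C: {b}

FIRST(C) = ["b"]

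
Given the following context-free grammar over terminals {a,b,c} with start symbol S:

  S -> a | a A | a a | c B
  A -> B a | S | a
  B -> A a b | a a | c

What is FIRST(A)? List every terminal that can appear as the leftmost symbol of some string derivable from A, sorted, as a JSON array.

FIRST sets, iterate to fixpoint:
iter 1:
  A via A→a: +{a}
  B via B→A a b: +{a}
  B via B→c: +{c}
  S via S→a: +{a}
  S via S→c B: +{c}
  FIRST(S)={a,c}  FIRST(A)={a}  FIRST(B)={a,c}
iter 2:
  A via A→B a: +{c}
  FIRST(S)={a,c}  FIRST(A)={a,c}  FIRST(B)={a,c}
iter 3: done
  FIRST(S)={a,c}  FIRST(A)={a,c}  FIRST(B)={a,c}

FIRST(A) = ["a", "c"]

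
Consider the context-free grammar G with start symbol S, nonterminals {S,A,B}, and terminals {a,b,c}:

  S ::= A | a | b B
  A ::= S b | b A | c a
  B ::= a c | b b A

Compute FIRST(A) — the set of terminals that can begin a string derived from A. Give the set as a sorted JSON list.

Compute FIRST by fixpoint:
pass 1:
  A via A→b A: +{b}
  A via A→c a: +{c}
  B via B→a c: +{a}
  B via B→b b A: +{b}
  S via S→A: +{b,c}
  S via S→a: +{a}
  FIRST(S)={a,b,c}  FIRST(A)={b,c}  FIRST(B)={a,b}
pass 2:
  A via A→S b: +{a}
  FIRST(S)={a,b,c}  FIRST(A)={a,b,c}  FIRST(B)={a,b}
pass 3: done
  FIRST(S)={a,b,c}  FIRST(A)={a,b,c}  FIRST(B)={a,b}

FIRST(A) = ["a", "b", "c"]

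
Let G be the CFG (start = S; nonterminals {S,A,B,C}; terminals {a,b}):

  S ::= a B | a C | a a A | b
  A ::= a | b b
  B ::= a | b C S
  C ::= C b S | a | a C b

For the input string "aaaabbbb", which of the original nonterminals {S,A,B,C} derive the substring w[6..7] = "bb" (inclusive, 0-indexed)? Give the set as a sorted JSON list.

Convert to CNF:
  S -> T1 B | T1 C | T1 X5 | b
  A -> T0 T0 | a
  B -> T0 X2 | a
  C -> C X3 | T1 X4 | a
  T0 -> b
  T1 -> a
  X2 -> C S
  X3 -> T0 S
  X4 -> C T0
  X5 -> T1 A

CYK table (by increasing span) (cells [i..j] with 6 ≤ i ≤ j ≤ 7 only):
  T[6,6] 'b' = {S,T0}  orig:{S}
  T[7,7] 'b' = {S,T0}  orig:{S}
  T[6,7] 'bb' = {A,X3}  orig:{A}

Original NTs in T[6,7] deriving "bb": ["A"]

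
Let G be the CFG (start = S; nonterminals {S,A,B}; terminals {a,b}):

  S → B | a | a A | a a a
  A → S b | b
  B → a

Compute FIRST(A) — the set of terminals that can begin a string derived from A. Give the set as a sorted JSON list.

FIRST sets, iterate to fixpoint:
round 1:
  A via A→b: +{b}
  B via B→a: +{a}
  S via S→B: +{a}
  FIRST[S]={a}  FIRST[A]={b}  FIRST[B]={a}
round 2:
  A via A→S b: +{a}
  FIRST[S]={a}  FIRST[A]={a,b}  FIRST[B]={a}
round 3: — fixpoint
  FIRST[S]={a}  FIRST[A]={a,b}  FIRST[B]={a}

FIRST(A) = ["a", "b"]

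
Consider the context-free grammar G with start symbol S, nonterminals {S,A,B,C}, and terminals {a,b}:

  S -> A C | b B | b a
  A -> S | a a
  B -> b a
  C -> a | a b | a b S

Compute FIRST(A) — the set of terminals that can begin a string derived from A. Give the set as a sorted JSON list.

FIRST sets, iterate to fixpoint:
iter 1:
  A via A→a a: +{a}
  B via B→b a: +{b}
  C via C→a: +{a}
  S via S→A C: +{a}
  S via S→b B: +{b}
  S: {a,b}  A: {a}  B: {b}  C: {a}
iter 2:
  A via A→S: +{b}
  S: {a,b}  A: {a,b}  B: {b}  C: {a}
iter 3: (stable)
  S: {a,b}  A: {a,b}  B: {b}  C: {a}

FIRST(A) = ["a", "b"]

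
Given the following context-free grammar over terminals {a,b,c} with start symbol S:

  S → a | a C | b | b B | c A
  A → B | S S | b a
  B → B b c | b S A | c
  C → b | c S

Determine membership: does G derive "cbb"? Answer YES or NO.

Convert to CNF:
  S -> T0 B | T1 A | T2 C | a | b
  A -> B X3 | S S | T0 T2 | T0 X4 | c
  B -> B X5 | T0 X6 | c
  C -> T1 S | b
  T0 -> b
  T1 -> c
  T2 -> a
  X3 -> T0 T1
  X4 -> S A
  X5 -> T0 T1
  X6 -> S A

Fill CYK table bottom-up:
  T[0,0] 'c' = {A,B,T1}  orig:{A,B}
  T[1,1] 'b' = {C,S,T0}  orig:{C,S}
  T[2,2] 'b' = {C,S,T0}  orig:{C,S}
  T[0,1] 'cb' = {C}
  T[1,2] 'bb' = {A}
  T[0,2] 'cbb' = {S}

S ∈ T[0,2] ⇒ YES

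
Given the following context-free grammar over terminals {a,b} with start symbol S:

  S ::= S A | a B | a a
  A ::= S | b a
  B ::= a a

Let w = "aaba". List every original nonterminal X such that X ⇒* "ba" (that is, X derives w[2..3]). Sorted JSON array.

Convert to CNF:
  S -> S A | T0 B | T0 T0
  A -> S A | T0 B | T0 T0 | T1 T0
  B -> T0 T0
  T0 -> a
  T1 -> b

CYK table (by increasing span) — only the sub-triangle for w[2..3]:
  [2..2]={T1}  "b"  orig:{}
  [3..3]={T0}  "a"  orig:{}
  [2..3]={A}  "ba"

Original NTs in T[2,3] deriving "ba": ["A"]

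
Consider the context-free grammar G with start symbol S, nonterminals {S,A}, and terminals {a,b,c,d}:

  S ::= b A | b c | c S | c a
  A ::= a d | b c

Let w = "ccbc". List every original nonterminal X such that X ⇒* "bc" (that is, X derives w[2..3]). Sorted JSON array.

Convert to CNF:
  S -> T2 A | T2 T3 | T3 S | T3 T0
  A -> T0 T1 | T2 T3
  T0 -> a
  T1 -> d
  T2 -> b
  T3 -> c

Fill CYK table bottom-up — only the sub-triangle for w[2..3]:
  T[2,2] 'b' = {T2}  orig:{}
  T[3,3] 'c' = {T3}  orig:{}
  T[2,3] 'bc' = {A,S}

Original NTs in T[2,3] deriving "bc": ["A", "S"]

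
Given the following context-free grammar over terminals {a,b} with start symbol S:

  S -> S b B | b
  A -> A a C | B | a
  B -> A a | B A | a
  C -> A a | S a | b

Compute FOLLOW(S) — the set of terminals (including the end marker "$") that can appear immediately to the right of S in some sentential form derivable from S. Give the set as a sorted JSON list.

FIRST iteration:
[1]
  A via A→a: +{a}
  B via B→A a: +{a}
  C via C→A a: +{a}
  C via C→b: +{b}
  S via S→b: +{b}
  S: {b}  A: {a}  B: {a}  C: {a,b}
[2] — fixpoint
  S: {b}  A: {a}  B: {a}  C: {a,b}

FOLLOW iteration:
seed FOLLOW(S) with $
pass 1:
  A→A a C: FOLLOW(A) ⊇ FIRST(a) = {a}; new: +{a}
  A→A a C: FOLLOW(C) ⊇ FOLLOW(A) ⊇ {a}; new: +{a}
  A→B: FOLLOW(B) ⊇ FOLLOW(A) ⊇ {a}; new: +{a}
  C→S a: FOLLOW(S) ⊇ FIRST(a) = {a}; new: +{a}
  S→S b B: FOLLOW(S) ⊇ FIRST(b) = {b}; new: +{b}
  S→S b B: FOLLOW(B) ⊇ FOLLOW(S) ⊇ {$,a,b}; new: +{$,b}
  FOLLOW[S]={$,a,b}  FOLLOW[A]={a}  FOLLOW[B]={$,a,b}  FOLLOW[C]={a}
pass 2:
  B→B A: FOLLOW(A) ⊇ FOLLOW(B) ⊇ {$,a,b}; new: +{$,b}
  FOLLOW[S]={$,a,b}  FOLLOW[A]={$,a,b}  FOLLOW[B]={$,a,b}  FOLLOW[C]={a}
pass 3:
  A→A a C: FOLLOW(C) ⊇ FOLLOW(A) ⊇ {$,a,b}; new: +{$,b}
  FOLLOW[S]={$,a,b}  FOLLOW[A]={$,a,b}  FOLLOW[B]={$,a,b}  FOLLOW[C]={$,a,b}
pass 4: (no change)
  FOLLOW[S]={$,a,b}  FOLLOW[A]={$,a,b}  FOLLOW[B]={$,a,b}  FOLLOW[C]={$,a,b}

FOLLOW(S) = ["$", "a", "b"]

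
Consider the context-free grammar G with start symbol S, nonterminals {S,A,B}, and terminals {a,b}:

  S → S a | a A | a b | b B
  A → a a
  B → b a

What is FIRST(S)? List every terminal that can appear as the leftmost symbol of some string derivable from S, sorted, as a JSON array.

FIRST sets, iterate to fixpoint:
pass 1:
  A via A→a a: +{a}
  B via B→b a: +{b}
  S via S→a A: +{a}
  S via S→b B: +{b}
  S: {a,b}  A: {a}  B: {b}
pass 2: — fixpoint
  S: {a,b}  A: {a}  B: {b}

FIRST(S) = ["a", "b"]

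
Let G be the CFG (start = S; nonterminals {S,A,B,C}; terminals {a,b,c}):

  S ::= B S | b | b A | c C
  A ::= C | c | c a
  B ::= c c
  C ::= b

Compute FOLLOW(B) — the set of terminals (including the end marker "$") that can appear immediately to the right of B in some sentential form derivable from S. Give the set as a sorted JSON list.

FIRST iteration:
round 1:
  A via A→c: +{c}
  B via B→c c: +{c}
  C via C→b: +{b}
  S via S→B S: +{c}
  S via S→b: +{b}
  S: {b,c}  A: {c}  B: {c}  C: {b}
round 2:
  A via A→C: +{b}
  S: {b,c}  A: {b,c}  B: {c}  C: {b}
round 3: (no change)
  S: {b,c}  A: {b,c}  B: {c}  C: {b}

FOLLOW iteration:
initialize: $ ∈ FOLLOW(S)
pass 1:
  S→B S: FOLLOW(B) ⊇ FIRST(S) = {b,c}; new: +{b,c}
  S→b A: FOLLOW(A) ⊇ FOLLOW(S) ⊇ {$}; new: +{$}
  S→c C: FOLLOW(C) ⊇ FOLLOW(S) ⊇ {$}; new: +{$}
  FOLLOW(S)={$}  FOLLOW(A)={$}  FOLLOW(B)={b,c}  FOLLOW(C)={$}
pass 2: (no change)
  FOLLOW(S)={$}  FOLLOW(A)={$}  FOLLOW(B)={b,c}  FOLLOW(C)={$}

FOLLOW(B) = ["b", "c"]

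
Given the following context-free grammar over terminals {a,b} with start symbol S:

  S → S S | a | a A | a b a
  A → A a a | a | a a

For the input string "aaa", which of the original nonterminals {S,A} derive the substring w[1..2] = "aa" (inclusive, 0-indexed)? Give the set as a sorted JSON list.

Convert to CNF:
  S -> S S | T0 A | T0 X3 | a
  A -> A X2 | T0 T0 | a
  T0 -> a
  T1 -> b
  X2 -> T0 T0
  X3 -> T1 T0

CYK table (by increasing span), restricted to cells inside w[1..2]:
  cell(1,1) a: {A,S,T0}  orig:{A,S}
  cell(2,2) a: {A,S,T0}  orig:{A,S}
  cell(1,2) aa: {A,S,X2}  orig:{A,S}

Original NTs in T[1,2] deriving "aa": ["A", "S"]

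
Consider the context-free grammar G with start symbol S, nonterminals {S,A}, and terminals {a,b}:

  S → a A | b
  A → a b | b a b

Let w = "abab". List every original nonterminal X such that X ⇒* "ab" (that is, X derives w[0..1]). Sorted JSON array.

CNF form of G:
  S -> T0 A | b
  A -> T0 T1 | T1 X2
  T0 -> a
  T1 -> b
  X2 -> T0 T1

CYK fill, restricted to cells inside w[0..1]:
  [0..0]={T0}  "a"  orig:{}
  [1..1]={S,T1}  "b"  orig:{S}
  [0..1]={A,X2}  "ab"  orig:{A}

Original NTs in T[0,1] deriving "ab": ["A"]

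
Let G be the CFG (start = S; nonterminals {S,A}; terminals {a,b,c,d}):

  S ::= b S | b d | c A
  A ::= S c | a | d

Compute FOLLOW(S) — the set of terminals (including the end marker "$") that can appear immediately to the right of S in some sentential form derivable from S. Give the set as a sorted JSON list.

FIRST iteration:
round 1:
  A via A→a: +{a}
  A via A→d: +{d}
  S via S→b S: +{b}
  S via S→c A: +{c}
  FIRST(S)={b,c}  FIRST(A)={a,d}
round 2:
  A via A→S c: +{b,c}
  FIRST(S)={b,c}  FIRST(A)={a,b,c,d}
round 3: (no change)
  FIRST(S)={b,c}  FIRST(A)={a,b,c,d}

FOLLOW iteration:
seed FOLLOW(S) with $
iter 1:
  A→S c: FOLLOW(S) ⊇ FIRST(c) = {c}; new: +{c}
  S→c A: FOLLOW(A) ⊇ FOLLOW(S) ⊇ {$,c}; new: +{$,c}
  FOLLOW(S)={$,c}  FOLLOW(A)={$,c}
iter 2: — fixpoint
  FOLLOW(S)={$,c}  FOLLOW(A)={$,c}

FOLLOW(S) = ["$", "c"]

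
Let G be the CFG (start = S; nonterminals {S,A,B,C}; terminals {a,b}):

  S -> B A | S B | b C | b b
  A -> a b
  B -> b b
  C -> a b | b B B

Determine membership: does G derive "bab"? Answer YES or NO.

CNF form of G:
  S -> B A | S B | T1 C | T1 T1
  A -> T0 T1
  B -> T1 T1
  C -> T0 T1 | T1 X2
  T0 -> a
  T1 -> b
  X2 -> B B

CYK table (by increasing span):
  T[0,0] 'b' = {T1}  orig:{}
  T[1,1] 'a' = {T0}  orig:{}
  T[2,2] 'b' = {T1}  orig:{}
  T[0,1] 'ba' = ∅
  T[1,2] 'ab' = {A,C}
  T[0,2] 'bab' = {S}

S ∈ T[0,2] ⇒ YES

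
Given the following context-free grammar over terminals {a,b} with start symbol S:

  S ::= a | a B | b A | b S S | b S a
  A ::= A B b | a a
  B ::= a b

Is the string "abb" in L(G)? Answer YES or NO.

Convert to CNF:
  S -> T0 A | T0 X3 | T0 X4 | T1 B | a
  A -> A X2 | T1 T1
  B -> T1 T0
  T0 -> b
  T1 -> a
  X2 -> B T0
  X3 -> S S
  X4 -> S T1

Fill CYK table bottom-up:
  [0..0]={S,T1}  "a"  orig:{S}
  [1..1]={T0}  "b"  orig:{}
  [2..2]={T0}  "b"  orig:{}
  [0..1]={B}  "ab"
  [1..2]=∅  "bb"
  [0..2]={X2}  "abb"  orig:{}

S ∉ T[0,2] ⇒ NO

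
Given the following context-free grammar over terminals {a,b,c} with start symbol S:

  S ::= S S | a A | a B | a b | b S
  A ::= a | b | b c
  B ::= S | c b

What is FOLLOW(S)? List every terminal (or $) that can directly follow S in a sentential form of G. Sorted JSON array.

FIRST iteration:
iter 1:
  A via A→a: +{a}
  A via A→b: +{b}
  B via B→c b: +{c}
  S via S→a A: +{a}
  S via S→b S: +{b}
  FIRST[S]={a,b}  FIRST[A]={a,b}  FIRST[B]={c}
iter 2:
  B via B→S: +{a,b}
  FIRST[S]={a,b}  FIRST[A]={a,b}  FIRST[B]={a,b,c}
iter 3: — fixpoint
  FIRST[S]={a,b}  FIRST[A]={a,b}  FIRST[B]={a,b,c}

FOLLOW iteration:
FOLLOW(S) := {$}
[1]
  S→S S: FOLLOW(S) ⊇ FIRST(S) = {a,b}; new: +{a,b}
  S→a A: FOLLOW(A) ⊇ FOLLOW(S) ⊇ {$,a,b}; new: +{$,a,b}
  S→a B: FOLLOW(B) ⊇ FOLLOW(S) ⊇ {$,a,b}; new: +{$,a,b}
  FOLLOW(S)={$,a,b}  FOLLOW(A)={$,a,b}  FOLLOW(B)={$,a,b}
[2] (no change)
  FOLLOW(S)={$,a,b}  FOLLOW(A)={$,a,b}  FOLLOW(B)={$,a,b}

FOLLOW(S) = ["$", "a", "b"]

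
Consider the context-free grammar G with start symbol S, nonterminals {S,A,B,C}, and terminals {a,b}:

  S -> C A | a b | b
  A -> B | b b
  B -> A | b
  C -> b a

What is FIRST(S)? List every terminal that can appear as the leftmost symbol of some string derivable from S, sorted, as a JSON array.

FIRST sets, iterate to fixpoint:
pass 1:
  A via A→b b: +{b}
  B via B→A: +{b}
  C via C→b a: +{b}
  S via S→C A: +{b}
  S via S→a b: +{a}
  FIRST(S)={a,b}  FIRST(A)={b}  FIRST(B)={b}  FIRST(C)={b}
pass 2: done
  FIRST(S)={a,b}  FIRST(A)={b}  FIRST(B)={b}  FIRST(C)={b}

FIRST(S) = ["a", "b"]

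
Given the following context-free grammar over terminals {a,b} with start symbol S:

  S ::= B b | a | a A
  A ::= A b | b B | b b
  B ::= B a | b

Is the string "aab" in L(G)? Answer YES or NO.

CNF form of G:
  S -> B T0 | T1 A | a
  A -> A T0 | T0 B | T0 T0
  B -> B T1 | b
  T0 -> b
  T1 -> a

CYK table (by increasing span):
  T[0,0] 'a' = {S,T1}  orig:{S}
  T[1,1] 'a' = {S,T1}  orig:{S}
  T[2,2] 'b' = {B,T0}  orig:{B}
  T[0,1] 'aa' = ∅
  T[1,2] 'ab' = ∅
  T[0,2] 'aab' = ∅

S ∉ T[0,2] ⇒ NO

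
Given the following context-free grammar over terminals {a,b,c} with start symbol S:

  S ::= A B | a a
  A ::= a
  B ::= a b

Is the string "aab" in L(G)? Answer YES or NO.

Convert to CNF:
  S -> A B | T0 T0
  A -> a
  B -> T0 T1
  T0 -> a
  T1 -> b

Fill CYK table bottom-up:
  T[0,0] 'a' = {A,T0}  orig:{A}
  T[1,1] 'a' = {A,T0}  orig:{A}
  T[2,2] 'b' = {T1}  orig:{}
  T[0,1] 'aa' = {S}
  T[1,2] 'ab' = {B}
  T[0,2] 'aab' = {S}

S ∈ T[0,2] ⇒ YES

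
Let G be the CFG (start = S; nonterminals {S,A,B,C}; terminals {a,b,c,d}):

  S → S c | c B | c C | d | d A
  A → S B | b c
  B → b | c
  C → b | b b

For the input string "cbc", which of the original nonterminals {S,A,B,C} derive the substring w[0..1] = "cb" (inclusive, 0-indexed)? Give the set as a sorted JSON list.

CNF form of G:
  S -> S T1 | T1 B | T1 C | T2 A | d
  A -> S B | T0 T1
  B -> b | c
  C -> T0 T0 | b
  T0 -> b
  T1 -> c
  T2 -> d

CYK table (by increasing span), restricted to cells inside w[0..1]:
  cell(0,0) c: {B,T1}  orig:{B}
  cell(1,1) b: {B,C,T0}  orig:{B,C}
  cell(0,1) cb: {S}

Original NTs in T[0,1] deriving "cb": ["S"]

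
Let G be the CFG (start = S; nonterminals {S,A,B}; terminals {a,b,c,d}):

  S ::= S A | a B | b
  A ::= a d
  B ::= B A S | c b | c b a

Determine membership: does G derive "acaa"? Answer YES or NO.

Convert to CNF:
  S -> S A | T0 B | b
  A -> T0 T1
  B -> B X4 | T2 T3 | T2 X5
  T0 -> a
  T1 -> d
  T2 -> c
  T3 -> b
  X4 -> A S
  X5 -> T3 T0

CYK fill:
  cell(0,0) a: {T0}  orig:{}
  cell(1,1) c: {T2}  orig:{}
  cell(2,2) a: {T0}  orig:{}
  cell(3,3) a: {T0}  orig:{}
  cell(0,1) ac: ∅
  cell(1,2) ca: ∅
  cell(2,3) aa: ∅
  cell(0,2) aca: ∅
  cell(1,3) caa: ∅
  cell(0,3) acaa: ∅

S ∉ T[0,3] ⇒ NO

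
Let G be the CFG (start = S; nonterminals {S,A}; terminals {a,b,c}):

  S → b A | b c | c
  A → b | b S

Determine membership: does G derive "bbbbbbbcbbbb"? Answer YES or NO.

CNF form of G:
  S -> T0 A | T0 T1 | c
  A -> T0 S | b
  T0 -> b
  T1 -> c

CYK fill:
  T[0,0] 'b' = {A,T0}  orig:{A}
  T[1,1] 'b' = {A,T0}  orig:{A}
  T[2,2] 'b' = {A,T0}  orig:{A}
  T[3,3] 'b' = {A,T0}  orig:{A}
  T[4,4] 'b' = {A,T0}  orig:{A}
  T[5,5] 'b' = {A,T0}  orig:{A}
  T[6,6] 'b' = {A,T0}  orig:{A}
  T[7,7] 'c' = {S,T1}  orig:{S}
  T[8,8] 'b' = {A,T0}  orig:{A}
  T[9,9] 'b' = {A,T0}  orig:{A}
  T[10,10] 'b' = {A,T0}  orig:{A}
  T[11,11] 'b' = {A,T0}  orig:{A}
  T[0,1] 'bb' = {S}
  T[1,2] 'bb' = {S}
  T[2,3] 'bb' = {S}
  T[3,4] 'bb' = {S}
  T[4,5] 'bb' = {S}
  T[5,6] 'bb' = {S}
  T[6,7] 'bc' = {A,S}
  T[7,8] 'cb' = ∅
  T[8,9] 'bb' = {S}
  T[9,10] 'bb' = {S}
  T[10,11] 'bb' = {S}
  T[0,2] 'bbb' = {A}
  T[1,3] 'bbb' = {A}
  T[2,4] 'bbb' = {A}
  T[3,5] 'bbb' = {A}
  T[4,6] 'bbb' = {A}
  T[5,7] 'bbc' = {A,S}
  T[6,8] 'bcb' = ∅
  T[7,9] 'cbb' = ∅
  T[8,10] 'bbb' = {A}
  T[9,11] 'bbb' = {A}
  T[0,3] 'bbbb' = {S}
  T[1,4] 'bbbb' = {S}
  T[2,5] 'bbbb' = {S}
  T[3,6] 'bbbb' = {S}
  T[4,7] 'bbbc' = {A,S}
  T[5,8] 'bbcb' = ∅
  T[6,9] 'bcbb' = ∅
  T[7,10] 'cbbb' = ∅
  T[8,11] 'bbbb' = {S}
  T[0,4] 'bbbbb' = {A}
  T[1,5] 'bbbbb' = {A}
  T[2,6] 'bbbbb' = {A}
  T[3,7] 'bbbbc' = {A,S}
  T[4,8] 'bbbcb' = ∅
  T[5,9] 'bbcbb' = ∅
  T[6,10] 'bcbbb' = ∅
  T[7,11] 'cbbbb' = ∅
  T[0,5] 'bbbbbb' = {S}
  T[1,6] 'bbbbbb' = {S}
  T[2,7] 'bbbbbc' = {A,S}
  T[3,8] 'bbbbcb' = ∅
  T[4,9] 'bbbcbb' = ∅
  T[5,10] 'bbcbbb' = ∅
  T[6,11] 'bcbbbb' = ∅
  T[0,6] 'bbbbbbb' = {A}
  T[1,7] 'bbbbbbc' = {A,S}
  T[2,8] 'bbbbbcb' = ∅
  T[3,9] 'bbbbcbb' = ∅
  T[4,10] 'bbbcbbb' = ∅
  T[5,11] 'bbcbbbb' = ∅
  T[0,7] 'bbbbbbbc' = {A,S}
  T[1,8] 'bbbbbbcb' = ∅
  T[2,9] 'bbbbbcbb' = ∅
  T[3,10] 'bbbbcbbb' = ∅
  T[4,11] 'bbbcbbbb' = ∅
  T[0,8] 'bbbbbbbcb' = ∅
  T[1,9] 'bbbbbbcbb' = ∅
  T[2,10] 'bbbbbcbbb' = ∅
  T[3,11] 'bbbbcbbbb' = ∅
  T[0,9] 'bbbbbbbcbb' = ∅
  T[1,10] 'bbbbbbcbbb' = ∅
  T[2,11] 'bbbbbcbbbb' = ∅
  T[0,10] 'bbbbbbbcbbb' = ∅
  T[1,11] 'bbbbbbcbbbb' = ∅
  T[0,11] 'bbbbbbbcbbbb' = ∅

S ∉ T[0,11] ⇒ NO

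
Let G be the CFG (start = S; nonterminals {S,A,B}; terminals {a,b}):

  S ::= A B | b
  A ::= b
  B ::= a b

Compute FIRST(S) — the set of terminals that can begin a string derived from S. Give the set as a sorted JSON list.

Compute FIRST by fixpoint:
iter 1:
  A via A→b: +{b}
  B via B→a b: +{a}
  S via S→A B: +{b}
  FIRST[S]={b}  FIRST[A]={b}  FIRST[B]={a}
iter 2: (no change)
  FIRST[S]={b}  FIRST[A]={b}  FIRST[B]={a}

FIRST(S) = ["b"]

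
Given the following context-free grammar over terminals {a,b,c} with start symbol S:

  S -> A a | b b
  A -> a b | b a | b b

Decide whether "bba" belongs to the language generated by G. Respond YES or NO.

CNF form of G:
  S -> A T0 | T1 T1
  A -> T0 T1 | T1 T0 | T1 T1
  T0 -> a
  T1 -> b

CYK table (by increasing span):
  cell(0,0) b: {T1}  orig:{}
  cell(1,1) b: {T1}  orig:{}
  cell(2,2) a: {T0}  orig:{}
  cell(0,1) bb: {A,S}
  cell(1,2) ba: {A}
  cell(0,2) bba: {S}

S ∈ T[0,2] ⇒ YES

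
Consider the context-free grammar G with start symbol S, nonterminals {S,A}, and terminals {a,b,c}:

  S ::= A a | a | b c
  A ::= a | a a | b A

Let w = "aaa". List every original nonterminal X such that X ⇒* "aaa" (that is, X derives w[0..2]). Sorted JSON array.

CNF form of G:
  S -> A T0 | T1 T2 | a
  A -> T0 T0 | T1 A | a
  T0 -> a
  T1 -> b
  T2 -> c

Fill CYK table bottom-up (cells [i..j] with 0 ≤ i ≤ j ≤ 2 only):
  cell(0,0) a: {A,S,T0}  orig:{A,S}
  cell(1,1) a: {A,S,T0}  orig:{A,S}
  cell(2,2) a: {A,S,T0}  orig:{A,S}
  cell(0,1) aa: {A,S}
  cell(1,2) aa: {A,S}
  cell(0,2) aaa: {S}

Original NTs in T[0,2] deriving "aaa": ["S"]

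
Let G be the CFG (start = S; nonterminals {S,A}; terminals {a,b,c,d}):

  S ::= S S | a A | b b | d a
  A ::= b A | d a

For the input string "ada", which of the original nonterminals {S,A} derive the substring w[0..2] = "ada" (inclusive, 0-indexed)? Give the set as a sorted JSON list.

Convert to CNF:
  S -> S S | T0 T0 | T1 T2 | T2 A
  A -> T0 A | T1 T2
  T0 -> b
  T1 -> d
  T2 -> a

CYK fill — only the sub-triangle for w[0..2]:
  T[0,0] 'a' = {T2}  orig:{}
  T[1,1] 'd' = {T1}  orig:{}
  T[2,2] 'a' = {T2}  orig:{}
  T[0,1] 'ad' = ∅
  T[1,2] 'da' = {A,S}
  T[0,2] 'ada' = {S}

Original NTs in T[0,2] deriving "ada": ["S"]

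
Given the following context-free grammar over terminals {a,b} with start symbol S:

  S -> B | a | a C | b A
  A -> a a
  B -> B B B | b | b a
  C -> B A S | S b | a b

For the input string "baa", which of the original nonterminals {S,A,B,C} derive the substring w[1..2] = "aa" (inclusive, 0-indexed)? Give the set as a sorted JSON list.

Convert to CNF:
  S -> B X4 | T0 C | T1 A | T1 T0 | a | b
  A -> T0 T0
  B -> B X2 | T1 T0 | b
  C -> B X3 | S T1 | T0 T1
  T0 -> a
  T1 -> b
  X2 -> B B
  X3 -> A S
  X4 -> B B

CYK table (by increasing span) (cells [i..j] with 1 ≤ i ≤ j ≤ 2 only):
  T[1,1] 'a' = {S,T0}  orig:{S}
  T[2,2] 'a' = {S,T0}  orig:{S}
  T[1,2] 'aa' = {A}

Original NTs in T[1,2] deriving "aa": ["A"]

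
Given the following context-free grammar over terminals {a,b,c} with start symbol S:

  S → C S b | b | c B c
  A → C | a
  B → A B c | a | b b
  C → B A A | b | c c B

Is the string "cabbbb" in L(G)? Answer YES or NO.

CNF form of G:
  S -> C X7 | T0 X8 | b
  A -> B X2 | T0 X3 | a | b
  B -> A X4 | T1 T1 | a
  C -> B X5 | T0 X6 | b
  T0 -> c
  T1 -> b
  X2 -> A A
  X3 -> T0 B
  X4 -> B T0
  X5 -> A A
  X6 -> T0 B
  X7 -> S T1
  X8 -> B T0

Fill CYK table bottom-up:
  [0..0]={T0}  "c"  orig:{}
  [1..1]={A,B}  "a"
  [2..2]={A,C,S,T1}  "b"  orig:{A,C,S}
  [3..3]={A,C,S,T1}  "b"  orig:{A,C,S}
  [4..4]={A,C,S,T1}  "b"  orig:{A,C,S}
  [5..5]={A,C,S,T1}  "b"  orig:{A,C,S}
  [0..1]={X3,X6}  "ca"  orig:{}
  [1..2]={X2,X5}  "ab"  orig:{}
  [2..3]={B,X2,X5,X7}  "bb"  orig:{B}
  [3..4]={B,X2,X5,X7}  "bb"  orig:{B}
  [4..5]={B,X2,X5,X7}  "bb"  orig:{B}
  [0..2]=∅  "cab"
  [1..3]={A,C}  "abb"
  [2..4]={S}  "bbb"
  [3..5]={S}  "bbb"
  [0..3]=∅  "cabb"
  [1..4]={X2,X5}  "abbb"  orig:{}
  [2..5]={A,C,X7}  "bbbb"  orig:{A,C}
  [0..4]=∅  "cabbb"
  [1..5]={S,X2,X5}  "abbbb"  orig:{S}
  [0..5]=∅  "cabbbb"

S ∉ T[0,5] ⇒ NO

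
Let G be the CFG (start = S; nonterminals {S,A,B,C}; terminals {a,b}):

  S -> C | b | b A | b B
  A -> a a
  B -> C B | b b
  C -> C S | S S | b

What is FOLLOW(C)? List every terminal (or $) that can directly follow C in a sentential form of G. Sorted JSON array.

Compute FIRST by fixpoint:
iter 1:
  A via A→a a: +{a}
  B via B→b b: +{b}
  C via C→b: +{b}
  S via S→C: +{b}
  FIRST[S]={b}  FIRST[A]={a}  FIRST[B]={b}  FIRST[C]={b}
iter 2: — fixpoint
  FIRST[S]={b}  FIRST[A]={a}  FIRST[B]={b}  FIRST[C]={b}

FOLLOW iteration:
seed FOLLOW(S) with $
iter 1:
  B→C B: FOLLOW(C) ⊇ FIRST(B) = {b}; new: +{b}
  C→C S: FOLLOW(S) ⊇ FOLLOW(C) ⊇ {b}; new: +{b}
  S→C: FOLLOW(C) ⊇ FOLLOW(S) ⊇ {$,b}; new: +{$}
  S→b A: FOLLOW(A) ⊇ FOLLOW(S) ⊇ {$,b}; new: +{$,b}
  S→b B: FOLLOW(B) ⊇ FOLLOW(S) ⊇ {$,b}; new: +{$,b}
  FOLLOW(S)={$,b}  FOLLOW(A)={$,b}  FOLLOW(B)={$,b}  FOLLOW(C)={$,b}
iter 2: (no change)
  FOLLOW(S)={$,b}  FOLLOW(A)={$,b}  FOLLOW(B)={$,b}  FOLLOW(C)={$,b}

FOLLOW(C) = ["$", "b"]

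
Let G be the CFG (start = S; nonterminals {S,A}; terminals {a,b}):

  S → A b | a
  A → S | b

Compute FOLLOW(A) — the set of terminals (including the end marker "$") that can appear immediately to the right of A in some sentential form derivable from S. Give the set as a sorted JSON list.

Compute FIRST by fixpoint:
pass 1:
  A via A→b: +{b}
  S via S→A b: +{b}
  S via S→a: +{a}
  FIRST(S)={a,b}  FIRST(A)={b}
pass 2:
  A via A→S: +{a}
  FIRST(S)={a,b}  FIRST(A)={a,b}
pass 3: — fixpoint
  FIRST(S)={a,b}  FIRST(A)={a,b}

FOLLOW iteration:
seed FOLLOW(S) with $
[1]
  S→A b: FOLLOW(A) ⊇ FIRST(b) = {b}; new: +{b}
  FOLLOW[S]={$}  FOLLOW[A]={b}
[2]
  A→S: FOLLOW(S) ⊇ FOLLOW(A) ⊇ {b}; new: +{b}
  FOLLOW[S]={$,b}  FOLLOW[A]={b}
[3] (stable)
  FOLLOW[S]={$,b}  FOLLOW[A]={b}

FOLLOW(A) = ["b"]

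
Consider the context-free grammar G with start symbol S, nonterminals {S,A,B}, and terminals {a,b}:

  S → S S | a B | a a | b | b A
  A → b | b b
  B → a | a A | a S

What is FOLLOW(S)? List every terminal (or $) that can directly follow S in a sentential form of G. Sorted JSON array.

Compute FIRST by fixpoint:
round 1:
  A via A→b: +{b}
  B via B→a: +{a}
  S via S→a B: +{a}
  S via S→b: +{b}
  FIRST[S]={a,b}  FIRST[A]={b}  FIRST[B]={a}
round 2: done
  FIRST[S]={a,b}  FIRST[A]={b}  FIRST[B]={a}

FOLLOW sets:
initialize: $ ∈ FOLLOW(S)
round 1:
  S→S S: FOLLOW(S) ⊇ FIRST(S) = {a,b}; new: +{a,b}
  S→a B: FOLLOW(B) ⊇ FOLLOW(S) ⊇ {$,a,b}; new: +{$,a,b}
  S→b A: FOLLOW(A) ⊇ FOLLOW(S) ⊇ {$,a,b}; new: +{$,a,b}
  S: {$,a,b}  A: {$,a,b}  B: {$,a,b}
round 2: — fixpoint
  S: {$,a,b}  A: {$,a,b}  B: {$,a,b}

FOLLOW(S) = ["$", "a", "b"]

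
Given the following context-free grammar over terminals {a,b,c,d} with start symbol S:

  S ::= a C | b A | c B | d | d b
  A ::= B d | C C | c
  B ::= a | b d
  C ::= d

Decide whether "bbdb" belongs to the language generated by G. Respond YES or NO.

CNF form of G:
  S -> T0 T1 | T1 A | T2 C | T3 B | d
  A -> B T0 | C C | c
  B -> T1 T0 | a
  C -> d
  T0 -> d
  T1 -> b
  T2 -> a
  T3 -> c

Fill CYK table bottom-up:
  T[0,0] 'b' = {T1}  orig:{}
  T[1,1] 'b' = {T1}  orig:{}
  T[2,2] 'd' = {C,S,T0}  orig:{C,S}
  T[3,3] 'b' = {T1}  orig:{}
  T[0,1] 'bb' = ∅
  T[1,2] 'bd' = {B}
  T[2,3] 'db' = {S}
  T[0,2] 'bbd' = ∅
  T[1,3] 'bdb' = ∅
  T[0,3] 'bbdb' = ∅

S ∉ T[0,3] ⇒ NO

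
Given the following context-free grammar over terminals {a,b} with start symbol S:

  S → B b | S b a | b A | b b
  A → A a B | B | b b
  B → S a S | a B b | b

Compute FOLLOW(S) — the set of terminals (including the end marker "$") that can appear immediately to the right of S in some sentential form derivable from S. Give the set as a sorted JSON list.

Compute FIRST by fixpoint:
round 1:
  A via A→b b: +{b}
  B via B→a B b: +{a}
  B via B→b: +{b}
  S via S→B b: +{a,b}
  FIRST[S]={a,b}  FIRST[A]={b}  FIRST[B]={a,b}
round 2:
  A via A→B: +{a}
  FIRST[S]={a,b}  FIRST[A]={a,b}  FIRST[B]={a,b}
round 3: — fixpoint
  FIRST[S]={a,b}  FIRST[A]={a,b}  FIRST[B]={a,b}

FOLLOW iteration:
seed FOLLOW(S) with $
round 1:
  A→A a B: FOLLOW(A) ⊇ FIRST(a) = {a}; new: +{a}
  A→A a B: FOLLOW(B) ⊇ FOLLOW(A) ⊇ {a}; new: +{a}
  B→S a S: FOLLOW(S) ⊇ FIRST(a) = {a}; new: +{a}
  B→a B b: FOLLOW(B) ⊇ FIRST(b) = {b}; new: +{b}
  S→S b a: FOLLOW(S) ⊇ FIRST(b) = {b}; new: +{b}
  S→b A: FOLLOW(A) ⊇ FOLLOW(S) ⊇ {$,a,b}; new: +{$,b}
  FOLLOW[S]={$,a,b}  FOLLOW[A]={$,a,b}  FOLLOW[B]={a,b}
round 2:
  A→A a B: FOLLOW(B) ⊇ FOLLOW(A) ⊇ {$,a,b}; new: +{$}
  FOLLOW[S]={$,a,b}  FOLLOW[A]={$,a,b}  FOLLOW[B]={$,a,b}
round 3: (stable)
  FOLLOW[S]={$,a,b}  FOLLOW[A]={$,a,b}  FOLLOW[B]={$,a,b}

FOLLOW(S) = ["$", "a", "b"]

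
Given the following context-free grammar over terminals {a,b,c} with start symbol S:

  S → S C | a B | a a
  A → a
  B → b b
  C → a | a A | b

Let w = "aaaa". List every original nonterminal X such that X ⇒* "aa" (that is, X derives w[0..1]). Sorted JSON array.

CNF form of G:
  S -> S C | T1 B | T1 T1
  A -> a
  B -> T0 T0
  C -> T1 A | a | b
  T0 -> b
  T1 -> a

CYK fill — only the sub-triangle for w[0..1]:
  cell(0,0) a: {A,C,T1}  orig:{A,C}
  cell(1,1) a: {A,C,T1}  orig:{A,C}
  cell(0,1) aa: {C,S}

Original NTs in T[0,1] deriving "aa": ["C", "S"]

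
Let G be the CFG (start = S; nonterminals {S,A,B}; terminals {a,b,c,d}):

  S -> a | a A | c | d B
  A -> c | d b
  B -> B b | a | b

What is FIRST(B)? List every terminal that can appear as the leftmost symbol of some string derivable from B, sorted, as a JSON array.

FIRST sets, iterate to fixpoint:
iter 1:
  A via A→c: +{c}
  A via A→d b: +{d}
  B via B→a: +{a}
  B via B→b: +{b}
  S via S→a: +{a}
  S via S→c: +{c}
  S via S→d B: +{d}
  S: {a,c,d}  A: {c,d}  B: {a,b}
iter 2: (no change)
  S: {a,c,d}  A: {c,d}  B: {a,b}

FIRST(B) = ["a", "b"]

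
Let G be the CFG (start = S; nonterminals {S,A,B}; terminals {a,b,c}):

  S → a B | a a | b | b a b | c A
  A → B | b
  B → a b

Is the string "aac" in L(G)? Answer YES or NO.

CNF form of G:
  S -> T0 B | T0 T0 | T1 X3 | T2 A | b
  A -> T0 T1 | b
  B -> T0 T1
  T0 -> a
  T1 -> b
  T2 -> c
  X3 -> T0 T1

CYK fill:
  T[0,0] 'a' = {T0}  orig:{}
  T[1,1] 'a' = {T0}  orig:{}
  T[2,2] 'c' = {T2}  orig:{}
  T[0,1] 'aa' = {S}
  T[1,2] 'ac' = ∅
  T[0,2] 'aac' = ∅

S ∉ T[0,2] ⇒ NO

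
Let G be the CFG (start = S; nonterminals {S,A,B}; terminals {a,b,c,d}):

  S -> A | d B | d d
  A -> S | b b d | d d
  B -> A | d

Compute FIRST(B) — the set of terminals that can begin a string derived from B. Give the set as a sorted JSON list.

FIRST sets, iterate to fixpoint:
round 1:
  A via A→b b d: +{b}
  A via A→d d: +{d}
  B via B→A: +{b,d}
  S via S→A: +{b,d}
  FIRST(S)={b,d}  FIRST(A)={b,d}  FIRST(B)={b,d}
round 2: (stable)
  FIRST(S)={b,d}  FIRST(A)={b,d}  FIRST(B)={b,d}

FIRST(B) = ["b", "d"]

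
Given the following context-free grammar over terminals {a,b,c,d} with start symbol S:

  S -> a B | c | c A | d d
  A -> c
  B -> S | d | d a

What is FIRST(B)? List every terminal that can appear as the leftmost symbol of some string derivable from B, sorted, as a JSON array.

FIRST iteration:
iter 1:
  A via A→c: +{c}
  B via B→d: +{d}
  S via S→a B: +{a}
  S via S→c: +{c}
  S via S→d d: +{d}
  FIRST[S]={a,c,d}  FIRST[A]={c}  FIRST[B]={d}
iter 2:
  B via B→S: +{a,c}
  FIRST[S]={a,c,d}  FIRST[A]={c}  FIRST[B]={a,c,d}
iter 3: (no change)
  FIRST[S]={a,c,d}  FIRST[A]={c}  FIRST[B]={a,c,d}

FIRST(B) = ["a", "c", "d"]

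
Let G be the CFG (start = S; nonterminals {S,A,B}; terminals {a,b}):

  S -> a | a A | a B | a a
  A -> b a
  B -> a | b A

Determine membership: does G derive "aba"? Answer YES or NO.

Convert to CNF:
  S -> T1 A | T1 B | T1 T1 | a
  A -> T0 T1
  B -> T0 A | a
  T0 -> b
  T1 -> a

CYK fill:
  [0..0]={B,S,T1}  "a"  orig:{B,S}
  [1..1]={T0}  "b"  orig:{}
  [2..2]={B,S,T1}  "a"  orig:{B,S}
  [0..1]=∅  "ab"
  [1..2]={A}  "ba"
  [0..2]={S}  "aba"

S ∈ T[0,2] ⇒ YES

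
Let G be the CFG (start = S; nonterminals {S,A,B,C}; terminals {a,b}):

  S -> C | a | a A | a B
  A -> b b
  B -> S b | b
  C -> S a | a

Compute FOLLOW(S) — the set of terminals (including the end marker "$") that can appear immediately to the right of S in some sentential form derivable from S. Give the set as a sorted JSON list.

FIRST sets, iterate to fixpoint:
[1]
  A via A→b b: +{b}
  B via B→b: +{b}
  C via C→a: +{a}
  S via S→C: +{a}
  FIRST(S)={a}  FIRST(A)={b}  FIRST(B)={b}  FIRST(C)={a}
[2]
  B via B→S b: +{a}
  FIRST(S)={a}  FIRST(A)={b}  FIRST(B)={a,b}  FIRST(C)={a}
[3] — fixpoint
  FIRST(S)={a}  FIRST(A)={b}  FIRST(B)={a,b}  FIRST(C)={a}

FOLLOW sets:
FOLLOW(S) := {$}
iter 1:
  B→S b: FOLLOW(S) ⊇ FIRST(b) = {b}; new: +{b}
  C→S a: FOLLOW(S) ⊇ FIRST(a) = {a}; new: +{a}
  S→C: FOLLOW(C) ⊇ FOLLOW(S) ⊇ {$,a,b}; new: +{$,a,b}
  S→a A: FOLLOW(A) ⊇ FOLLOW(S) ⊇ {$,a,b}; new: +{$,a,b}
  S→a B: FOLLOW(B) ⊇ FOLLOW(S) ⊇ {$,a,b}; new: +{$,a,b}
  FOLLOW[S]={$,a,b}  FOLLOW[A]={$,a,b}  FOLLOW[B]={$,a,b}  FOLLOW[C]={$,a,b}
iter 2: done
  FOLLOW[S]={$,a,b}  FOLLOW[A]={$,a,b}  FOLLOW[B]={$,a,b}  FOLLOW[C]={$,a,b}

FOLLOW(S) = ["$", "a", "b"]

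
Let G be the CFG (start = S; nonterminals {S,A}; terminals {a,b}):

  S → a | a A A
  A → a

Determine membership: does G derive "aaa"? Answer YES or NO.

CNF form of G:
  S -> T0 X1 | a
  A -> a
  T0 -> a
  X1 -> A A

CYK fill:
  [0..0]={A,S,T0}  "a"  orig:{A,S}
  [1..1]={A,S,T0}  "a"  orig:{A,S}
  [2..2]={A,S,T0}  "a"  orig:{A,S}
  [0..1]={X1}  "aa"  orig:{}
  [1..2]={X1}  "aa"  orig:{}
  [0..2]={S}  "aaa"

S ∈ T[0,2] ⇒ YES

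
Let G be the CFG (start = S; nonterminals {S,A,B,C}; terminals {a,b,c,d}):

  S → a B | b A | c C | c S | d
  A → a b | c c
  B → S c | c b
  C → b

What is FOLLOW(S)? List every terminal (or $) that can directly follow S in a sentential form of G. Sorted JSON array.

FIRST iteration:
iter 1:
  A via A→a b: +{a}
  A via A→c c: +{c}
  B via B→c b: +{c}
  C via C→b: +{b}
  S via S→a B: +{a}
  S via S→b A: +{b}
  S via S→c C: +{c}
  S via S→d: +{d}
  FIRST(S)={a,b,c,d}  FIRST(A)={a,c}  FIRST(B)={c}  FIRST(C)={b}
iter 2:
  B via B→S c: +{a,b,d}
  FIRST(S)={a,b,c,d}  FIRST(A)={a,c}  FIRST(B)={a,b,c,d}  FIRST(C)={b}
iter 3: (stable)
  FIRST(S)={a,b,c,d}  FIRST(A)={a,c}  FIRST(B)={a,b,c,d}  FIRST(C)={b}

Compute FOLLOW by fixpoint:
seed FOLLOW(S) with $
round 1:
  B→S c: FOLLOW(S) ⊇ FIRST(c) = {c}; new: +{c}
  S→a B: FOLLOW(B) ⊇ FOLLOW(S) ⊇ {$,c}; new: +{$,c}
  S→b A: FOLLOW(A) ⊇ FOLLOW(S) ⊇ {$,c}; new: +{$,c}
  S→c C: FOLLOW(C) ⊇ FOLLOW(S) ⊇ {$,c}; new: +{$,c}
  S: {$,c}  A: {$,c}  B: {$,c}  C: {$,c}
round 2: done
  S: {$,c}  A: {$,c}  B: {$,c}  C: {$,c}

FOLLOW(S) = ["$", "c"]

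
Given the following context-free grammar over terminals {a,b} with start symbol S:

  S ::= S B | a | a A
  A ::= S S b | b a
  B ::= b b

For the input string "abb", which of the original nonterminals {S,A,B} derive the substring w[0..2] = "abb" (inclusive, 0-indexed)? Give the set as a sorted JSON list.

Convert to CNF:
  S -> S B | T1 A | a
  A -> S X2 | T0 T1
  B -> T0 T0
  T0 -> b
  T1 -> a
  X2 -> S T0

CYK table (by increasing span), restricted to cells inside w[0..2]:
  cell(0,0) a: {S,T1}  orig:{S}
  cell(1,1) b: {T0}  orig:{}
  cell(2,2) b: {T0}  orig:{}
  cell(0,1) ab: {X2}  orig:{}
  cell(1,2) bb: {B}
  cell(0,2) abb: {S}

Original NTs in T[0,2] deriving "abb": ["S"]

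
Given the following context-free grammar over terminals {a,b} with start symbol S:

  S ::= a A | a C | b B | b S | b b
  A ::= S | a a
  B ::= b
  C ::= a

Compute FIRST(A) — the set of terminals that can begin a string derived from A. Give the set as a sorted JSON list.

FIRST iteration:
pass 1:
  A via A→a a: +{a}
  B via B→b: +{b}
  C via C→a: +{a}
  S via S→a A: +{a}
  S via S→b B: +{b}
  FIRST[S]={a,b}  FIRST[A]={a}  FIRST[B]={b}  FIRST[C]={a}
pass 2:
  A via A→S: +{b}
  FIRST[S]={a,b}  FIRST[A]={a,b}  FIRST[B]={b}  FIRST[C]={a}
pass 3: — fixpoint
  FIRST[S]={a,b}  FIRST[A]={a,b}  FIRST[B]={b}  FIRST[C]={a}

FIRST(A) = ["a", "b"]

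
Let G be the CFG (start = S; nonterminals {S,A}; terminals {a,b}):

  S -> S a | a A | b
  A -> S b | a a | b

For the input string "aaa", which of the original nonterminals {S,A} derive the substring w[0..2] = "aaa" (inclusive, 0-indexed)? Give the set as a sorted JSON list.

Convert to CNF:
  S -> S T1 | T1 A | b
  A -> S T0 | T1 T1 | b
  T0 -> b
  T1 -> a

CYK fill (cells [i..j] with 0 ≤ i ≤ j ≤ 2 only):
  cell(0,0) a: {T1}  orig:{}
  cell(1,1) a: {T1}  orig:{}
  cell(2,2) a: {T1}  orig:{}
  cell(0,1) aa: {A}
  cell(1,2) aa: {A}
  cell(0,2) aaa: {S}

Original NTs in T[0,2] deriving "aaa": ["S"]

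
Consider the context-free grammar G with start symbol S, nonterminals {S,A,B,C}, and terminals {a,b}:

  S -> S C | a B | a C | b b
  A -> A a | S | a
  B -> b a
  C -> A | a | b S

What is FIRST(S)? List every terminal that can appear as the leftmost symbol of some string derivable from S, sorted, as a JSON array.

FIRST sets, iterate to fixpoint:
round 1:
  A via A→a: +{a}
  B via B→b a: +{b}
  C via C→A: +{a}
  C via C→b S: +{b}
  S via S→a B: +{a}
  S via S→b b: +{b}
  S: {a,b}  A: {a}  B: {b}  C: {a,b}
round 2:
  A via A→S: +{b}
  S: {a,b}  A: {a,b}  B: {b}  C: {a,b}
round 3: done
  S: {a,b}  A: {a,b}  B: {b}  C: {a,b}

FIRST(S) = ["a", "b"]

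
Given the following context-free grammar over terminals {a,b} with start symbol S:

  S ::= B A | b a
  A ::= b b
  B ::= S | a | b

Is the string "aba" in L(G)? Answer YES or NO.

CNF form of G:
  S -> B A | T0 T1
  A -> T0 T0
  B -> B A | T0 T1 | a | b
  T0 -> b
  T1 -> a

Fill CYK table bottom-up:
  [0..0]={B,T1}  "a"  orig:{B}
  [1..1]={B,T0}  "b"  orig:{B}
  [2..2]={B,T1}  "a"  orig:{B}
  [0..1]=∅  "ab"
  [1..2]={B,S}  "ba"
  [0..2]=∅  "aba"

S ∉ T[0,2] ⇒ NO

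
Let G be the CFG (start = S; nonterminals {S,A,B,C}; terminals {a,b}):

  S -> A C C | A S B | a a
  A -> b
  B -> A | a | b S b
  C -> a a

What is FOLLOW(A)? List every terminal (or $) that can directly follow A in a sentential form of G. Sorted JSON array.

FIRST sets, iterate to fixpoint:
[1]
  A via A→b: +{b}
  B via B→A: +{b}
  B via B→a: +{a}
  C via C→a a: +{a}
  S via S→A C C: +{b}
  S via S→a a: +{a}
  FIRST[S]={a,b}  FIRST[A]={b}  FIRST[B]={a,b}  FIRST[C]={a}
[2] — fixpoint
  FIRST[S]={a,b}  FIRST[A]={b}  FIRST[B]={a,b}  FIRST[C]={a}

Compute FOLLOW by fixpoint:
seed FOLLOW(S) with $
pass 1:
  B→b S b: FOLLOW(S) ⊇ FIRST(b) = {b}; new: +{b}
  S→A C C: FOLLOW(A) ⊇ FIRST(C) = {a}; new: +{a}
  S→A C C: FOLLOW(C) ⊇ FIRST(C) = {a}; new: +{a}
  S→A C C: FOLLOW(C) ⊇ FOLLOW(S) ⊇ {$,b}; new: +{$,b}
  S→A S B: FOLLOW(A) ⊇ FIRST(S) = {a,b}; new: +{b}
  S→A S B: FOLLOW(S) ⊇ FIRST(B) = {a,b}; new: +{a}
  S→A S B: FOLLOW(B) ⊇ FOLLOW(S) ⊇ {$,a,b}; new: +{$,a,b}
  S: {$,a,b}  A: {a,b}  B: {$,a,b}  C: {$,a,b}
pass 2:
  B→A: FOLLOW(A) ⊇ FOLLOW(B) ⊇ {$,a,b}; new: +{$}
  S: {$,a,b}  A: {$,a,b}  B: {$,a,b}  C: {$,a,b}
pass 3: done
  S: {$,a,b}  A: {$,a,b}  B: {$,a,b}  C: {$,a,b}

FOLLOW(A) = ["$", "a", "b"]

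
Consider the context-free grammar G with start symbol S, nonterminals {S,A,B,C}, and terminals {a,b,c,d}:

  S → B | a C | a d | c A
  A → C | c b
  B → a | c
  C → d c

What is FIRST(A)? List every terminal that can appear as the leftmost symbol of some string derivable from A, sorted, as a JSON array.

FIRST iteration:
[1]
  A via A→c b: +{c}
  B via B→a: +{a}
  B via B→c: +{c}
  C via C→d c: +{d}
  S via S→B: +{a,c}
  S: {a,c}  A: {c}  B: {a,c}  C: {d}
[2]
  A via A→C: +{d}
  S: {a,c}  A: {c,d}  B: {a,c}  C: {d}
[3] (no change)
  S: {a,c}  A: {c,d}  B: {a,c}  C: {d}

FIRST(A) = ["c", "d"]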